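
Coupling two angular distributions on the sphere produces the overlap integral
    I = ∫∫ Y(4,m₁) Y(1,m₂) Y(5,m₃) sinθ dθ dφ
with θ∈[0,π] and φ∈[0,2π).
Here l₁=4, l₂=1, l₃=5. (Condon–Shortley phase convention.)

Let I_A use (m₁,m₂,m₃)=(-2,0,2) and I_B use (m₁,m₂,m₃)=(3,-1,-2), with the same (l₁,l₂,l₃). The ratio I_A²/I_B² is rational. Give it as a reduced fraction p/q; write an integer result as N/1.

l's match ⇒ only the (l;m) 3-j factors differ between A and B.
A: triangle coeff Δ(4,1,5) = 1/495; Σ_t [0,0]: t=0:+1/1440 = 1/1440; (3j)²=7/165 [(4 1 5; -2 0 2)], sign=-1
B: triangle coeff Δ(4,1,5) = 1/495; Σ_t [0,0]: t=0:+1/10080 = 1/10080; (3j)²=1/165 [(4 1 5; 3 -1 -2)], sign=-1
I_A²/I_B² = (7/165)/(1/165) = 7/1

7/1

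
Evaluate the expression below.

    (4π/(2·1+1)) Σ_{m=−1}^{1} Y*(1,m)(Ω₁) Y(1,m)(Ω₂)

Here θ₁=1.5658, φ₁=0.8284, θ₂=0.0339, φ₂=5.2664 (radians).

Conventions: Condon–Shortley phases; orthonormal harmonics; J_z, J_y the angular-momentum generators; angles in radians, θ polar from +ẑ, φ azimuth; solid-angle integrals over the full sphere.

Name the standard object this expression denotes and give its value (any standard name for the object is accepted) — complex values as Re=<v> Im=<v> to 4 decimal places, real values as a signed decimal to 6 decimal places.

Legendre polynomial (addition theorem), -0.004190

This sum is the spherical-harmonic addition theorem: it equals the Legendre polynomial P_l(cos γ) of the angle γ between the two directions.
Term-by-term m-sum for l=1 (normalisation 4π/3 = 4.188790):
  [-1]  conj(Y_{1,-1})(Ω₁) = +0.233570+0.254574i ; Y_{1,-1}(Ω₂) = +0.006161+0.009958i ; Δ = -0.001096+0.003894i
  [+0]  conj(Y_{1,0})(Ω₁) = +0.002441-0.000000i ; Y_{1,0}(Ω₂) = +0.488322+0.000000i ; Δ = +0.001192+0.000000i
  [+1]  conj(Y_{1,1})(Ω₁) = -0.233570+0.254574i ; Y_{1,1}(Ω₂) = -0.006161+0.009958i ; Δ = -0.001096-0.003894i
Accumulated sum -0.001000+0.000000i; after 4π/(2l+1) scaling, -0.004190+0.000000i ⇒ P_1 = -0.004190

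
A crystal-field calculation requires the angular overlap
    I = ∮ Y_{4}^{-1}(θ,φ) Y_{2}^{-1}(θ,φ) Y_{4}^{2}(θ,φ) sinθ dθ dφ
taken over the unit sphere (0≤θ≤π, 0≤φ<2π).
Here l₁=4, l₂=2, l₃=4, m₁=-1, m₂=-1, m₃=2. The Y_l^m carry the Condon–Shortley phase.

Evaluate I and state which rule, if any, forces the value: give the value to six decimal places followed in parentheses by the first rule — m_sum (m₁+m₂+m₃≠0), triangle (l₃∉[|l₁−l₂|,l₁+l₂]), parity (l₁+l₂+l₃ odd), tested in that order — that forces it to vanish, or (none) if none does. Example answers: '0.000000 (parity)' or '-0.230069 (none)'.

0.127700 (none)

m-sum 0 ✓  L=10 even ✓  2≤4≤6 ✓
Π(2lᵢ+1) = 9×5×9 = 405
triangle coeff Δ(4,2,4) = 1/13860
Σ_t [0,2]: t=0:+1/192 t=1:−1/36 t=2:+1/192 = -5/288
(3j)²=20/693 [(4 2 4; 0 0 0)], sign=-1
Σ_t [0,1]: t=0:+1/240 t=1:−1/96 = -1/160
(3j)²=27/1540 [(4 2 4; -1 -1 2)], sign=-1
⇒ 4πI² = 1215/5929
I = (+1)√(1215/5929/(4π)) = 0.12770047
No selection rule forces the value: the integral is nonzero (none).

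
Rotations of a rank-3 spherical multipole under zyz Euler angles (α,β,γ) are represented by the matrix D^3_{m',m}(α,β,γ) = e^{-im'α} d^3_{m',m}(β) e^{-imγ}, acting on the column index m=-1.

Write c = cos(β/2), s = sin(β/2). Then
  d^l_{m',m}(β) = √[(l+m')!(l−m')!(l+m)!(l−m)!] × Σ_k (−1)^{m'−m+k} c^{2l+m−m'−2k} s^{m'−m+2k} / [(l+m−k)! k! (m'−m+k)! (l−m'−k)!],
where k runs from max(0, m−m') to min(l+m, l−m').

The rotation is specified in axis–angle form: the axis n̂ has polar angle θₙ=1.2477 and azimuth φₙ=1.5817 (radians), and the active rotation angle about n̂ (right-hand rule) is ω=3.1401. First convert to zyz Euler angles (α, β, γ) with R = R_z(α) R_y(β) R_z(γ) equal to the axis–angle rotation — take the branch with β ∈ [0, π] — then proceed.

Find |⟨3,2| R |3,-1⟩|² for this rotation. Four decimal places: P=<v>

Axis–angle → zyz. n̂ = (sinθₙcosφₙ, sinθₙsinφₙ, cosθₙ) = (-0.010339, +0.948200, +0.317504), ω = 3.1401.
R = I cosω + sinω [n̂]ₓ + (1−cosω) n̂n̂ᵀ gives
  R = [-0.999785, -0.020081, -0.005150; -0.019133, +0.798168, +0.602130; -0.007981, +0.602099, -0.798381]
β = atan2(√(R₁₃²+R₂₃²), R₃₃) = 2.495398; α = atan2(R₂₃, R₁₃) mod 2π = 1.579349; γ = atan2(R₃₂, −R₃₁) mod 2π = 1.557542
D^3_{2,-1}(1.5793,2.4954,1.5575) = e^{-i·2·1.5793}·d^3_{2,-1}(2.4954)·e^{-i·-1·1.5575}. Compute d first:
Half-angle: c=0.317505, s=0.948257. N=√(120·1·2·24)=75.894664
k∈{0,1} keeps every argument non-negative
  k=0: (−1)^3·75.8947/(12)·0.3175^3·0.9483^3 = -0.172607
  k=1: (−1)^4·75.8947/(24)·0.3175^1·0.9483^5 = +0.769804
d^3_{2,-1}(2.4954) = -0.172607 +0.769804 = +0.597196
|D^3_{2,-1}|² = |d^3_{2,-1}(β)|² = (+0.597196)² = 0.356643 (the z-rotation phases have unit modulus)

P=0.3566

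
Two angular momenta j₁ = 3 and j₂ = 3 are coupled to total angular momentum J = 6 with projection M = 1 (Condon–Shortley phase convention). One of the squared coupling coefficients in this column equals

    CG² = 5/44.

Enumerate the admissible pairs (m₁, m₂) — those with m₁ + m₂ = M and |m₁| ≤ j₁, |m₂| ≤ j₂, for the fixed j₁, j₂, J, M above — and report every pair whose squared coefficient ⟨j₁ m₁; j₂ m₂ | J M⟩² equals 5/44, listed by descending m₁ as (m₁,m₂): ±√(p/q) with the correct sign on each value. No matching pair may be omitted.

(2,-1): +√(5/44); (-1,2): +√(5/44)

Admissible pairs with m₁+m₂ = M = 1: (-2,3), (-1,2), (0,1), (1,0), (2,-1), (3,-2)
  (m₁,m₂)=(3,-2): CG² = 1/132, CG = +√(1/132)
  (m₁,m₂)=(2,-1): CG² = 5/44, CG = +√(5/44)   ← matches the target
  (m₁,m₂)=(1,0): CG² = 25/66, CG = +√(25/66)
  (m₁,m₂)=(0,1): CG² = 25/66, CG = +√(25/66)
  (m₁,m₂)=(-1,2): CG² = 5/44, CG = +√(5/44)   ← matches the target
  (m₁,m₂)=(-2,3): CG² = 1/132, CG = +√(1/132)
Pairs with CG² = 5/44: (2,-1): +√(5/44); (-1,2): +√(5/44)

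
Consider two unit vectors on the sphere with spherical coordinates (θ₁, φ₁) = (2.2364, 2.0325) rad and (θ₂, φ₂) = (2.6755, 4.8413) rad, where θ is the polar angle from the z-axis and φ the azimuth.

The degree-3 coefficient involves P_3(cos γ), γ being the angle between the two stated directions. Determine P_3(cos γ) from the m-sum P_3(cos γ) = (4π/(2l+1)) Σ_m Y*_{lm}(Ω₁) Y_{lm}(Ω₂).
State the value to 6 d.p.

Addition theorem: P_3(cos γ) = (4π/7) Σ_m Y*_{lm}(Ω₁) Y_{lm}(Ω₂), m = −3…3:
  term(m=-3) = -0.004164-0.006462i   from Y*(Ω₁)=+0.199530-0.037482i, Y(Ω₂)=-0.014282-0.035071i
  term(m=-2) = +0.056624+0.044455i   from Y*(Ω₁)=+0.235475+0.311437i, Y(Ω₂)=+0.178289-0.047013i
  term(m=-1) = -0.094607-0.032701i   from Y*(Ω₁)=-0.102677+0.206356i, Y(Ω₂)=+0.055830+0.430684i
  term(m=+0) = -0.083166+0.000000i   from Y*(Ω₁)=+0.251940-0.000000i, Y(Ω₂)=-0.330104+0.000000i
  term(m=+1) = -0.094607+0.032701i   from Y*(Ω₁)=+0.102677+0.206356i, Y(Ω₂)=-0.055830+0.430684i
  term(m=+2) = +0.056624-0.044455i   from Y*(Ω₁)=+0.235475-0.311437i, Y(Ω₂)=+0.178289+0.047013i
  term(m=+3) = -0.004164+0.006462i   from Y*(Ω₁)=-0.199530-0.037482i, Y(Ω₂)=+0.014282-0.035071i
Accumulated sum -0.167460-0.000000i; after 4π/(2l+1) scaling, -0.300623-0.000000i ⇒ P_3 = -0.300623

-0.300623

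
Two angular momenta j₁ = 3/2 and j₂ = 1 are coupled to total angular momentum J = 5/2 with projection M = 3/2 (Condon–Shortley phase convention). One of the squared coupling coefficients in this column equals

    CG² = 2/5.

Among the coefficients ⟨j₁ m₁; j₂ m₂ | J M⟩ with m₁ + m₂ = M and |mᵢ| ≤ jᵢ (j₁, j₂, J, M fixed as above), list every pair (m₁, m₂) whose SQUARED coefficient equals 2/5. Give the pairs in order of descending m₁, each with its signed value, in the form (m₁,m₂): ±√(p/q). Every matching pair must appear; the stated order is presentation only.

Admissible pairs with m₁+m₂ = M = 3/2: (1/2,1), (3/2,0)
  (m₁,m₂)=(3/2,0): CG² = 2/5, CG = +√(2/5)   ← matches the target
  (m₁,m₂)=(1/2,1): CG² = 3/5, CG = +√(3/5)
Pairs with CG² = 2/5: (3/2,0): +√(2/5)

(3/2,0): +√(2/5)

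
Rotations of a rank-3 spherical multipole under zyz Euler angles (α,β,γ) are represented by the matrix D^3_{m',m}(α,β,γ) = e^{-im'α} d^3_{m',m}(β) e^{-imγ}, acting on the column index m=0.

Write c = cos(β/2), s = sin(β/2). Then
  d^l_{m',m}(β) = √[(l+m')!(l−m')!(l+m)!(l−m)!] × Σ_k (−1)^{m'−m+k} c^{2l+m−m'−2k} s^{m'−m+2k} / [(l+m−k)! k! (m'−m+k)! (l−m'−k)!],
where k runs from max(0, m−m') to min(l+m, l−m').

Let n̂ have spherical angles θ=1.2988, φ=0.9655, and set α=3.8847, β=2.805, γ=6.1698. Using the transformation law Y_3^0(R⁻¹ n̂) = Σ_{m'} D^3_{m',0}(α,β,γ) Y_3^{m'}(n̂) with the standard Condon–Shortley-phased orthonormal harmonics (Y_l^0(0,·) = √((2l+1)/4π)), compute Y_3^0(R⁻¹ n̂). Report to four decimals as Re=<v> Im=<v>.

Re=0.2967 Im=0.0000

Need the full column D^3_{m',0} for m'=−3..3 at α=3.8847, β=2.8050, γ=6.1698.
cos(β/2)=0.167503, sin(β/2)=0.985872
d^3_{-3,0}: single k=3 term ⇒ +0.020139;  D = +0.012324-0.015928i
d^3_{-2,0}: k∈[2..3] ⇒ +0.004191 -0.145173 = -0.140983;  D = -0.011910-0.140479i
d^3_{-1,0}: k∈[1..3] ⇒ +0.000450 -0.046799 +0.540399 = +0.494050;  D = -0.363804-0.334264i
d^3_{0,0}: k∈[0..3] ⇒ +0.000022 -0.006886 +0.238544 -0.918168 = -0.686488;  D = -0.686488+0.000000i
d^3_{1,0}: k∈[0..2] ⇒ -0.000450 +0.046799 -0.540399 = -0.494050;  D = +0.363804-0.334264i
d^3_{2,0}: k∈[0..1] ⇒ +0.004191 -0.145173 = -0.140983;  D = -0.011910+0.140479i
d^3_{3,0}: single k=0 term ⇒ -0.020139;  D = -0.012324-0.015928i
Y_3^{m'}(θ=1.2988,φ=0.9655) and Σ D·Y over m':
  (+0.0123-0.0159i)·(-0.3617-0.0905i)  (-0.0119-0.1405i)·(-0.0898-0.2384i)  (-0.3638-0.3343i)·(-0.1132+0.1636i)  (-0.6865+0.0000i)·(-0.2646+0.0000i)  (+0.3638-0.3343i)·(+0.1132+0.1636i)  (-0.0119+0.1405i)·(-0.0898+0.2384i)  (-0.0123-0.0159i)·(+0.3617-0.0905i)
Y_3^0(R⁻¹ n̂) = +0.296746+0.000000i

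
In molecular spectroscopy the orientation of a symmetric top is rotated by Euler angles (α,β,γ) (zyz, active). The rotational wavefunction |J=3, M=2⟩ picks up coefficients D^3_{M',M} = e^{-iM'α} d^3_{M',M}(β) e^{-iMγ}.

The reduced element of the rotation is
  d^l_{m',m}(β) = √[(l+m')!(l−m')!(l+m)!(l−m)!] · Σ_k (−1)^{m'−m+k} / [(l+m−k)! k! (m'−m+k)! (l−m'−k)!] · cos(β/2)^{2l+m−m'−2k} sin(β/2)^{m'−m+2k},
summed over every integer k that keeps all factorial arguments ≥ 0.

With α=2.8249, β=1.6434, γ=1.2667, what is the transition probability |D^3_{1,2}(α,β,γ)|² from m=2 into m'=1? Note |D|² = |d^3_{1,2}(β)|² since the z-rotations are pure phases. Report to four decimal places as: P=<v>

P=0.1982

Split into d^3_{1,2}(β=1.6434) × two z-phases.
c=cos(1.643400/2)=0.680977, s=sin(1.643400/2)=0.732305; N=√[24·2·120·1]=75.894664
k∈{1,2} keeps every argument non-negative
  k=1: (−1)^0·75.8947/(24)·0.6810^5·0.7323^1 = +0.339121
  k=2: (−1)^1·75.8947/(12)·0.6810^3·0.7323^3 = -0.784338
d^3_{1,2}(1.6434) = +0.339121 -0.784338 = -0.445217
|D^3_{1,2}|² = |d^3_{1,2}(β)|² = (-0.445217)² = 0.198218 (the z-rotation phases have unit modulus)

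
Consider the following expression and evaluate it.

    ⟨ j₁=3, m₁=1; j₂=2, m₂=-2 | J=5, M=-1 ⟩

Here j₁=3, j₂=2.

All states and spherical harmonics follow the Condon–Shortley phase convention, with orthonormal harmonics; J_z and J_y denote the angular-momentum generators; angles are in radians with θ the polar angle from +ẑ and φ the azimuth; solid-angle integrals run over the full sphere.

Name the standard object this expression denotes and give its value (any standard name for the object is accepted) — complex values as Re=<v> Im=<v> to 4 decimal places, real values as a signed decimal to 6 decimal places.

Clebsch–Gordan coefficient, +√(1/14) ≈ +0.267261

This is a Clebsch–Gordan (vector-coupling) coefficient.
j₁+j₂−J=0  J+j₁−j₂=6  J−j₁+j₂=4  j₁+j₂+J+1=11
(j₁±m₁, j₂±m₂, J±M) = (4,2,0,4,4,6)
P² = 663552/7
sum k=0..0:
  [0] +1/1152 = 1/1152
S = 1/1152
C² = P²·S² = 1/14 ; C = +0.267261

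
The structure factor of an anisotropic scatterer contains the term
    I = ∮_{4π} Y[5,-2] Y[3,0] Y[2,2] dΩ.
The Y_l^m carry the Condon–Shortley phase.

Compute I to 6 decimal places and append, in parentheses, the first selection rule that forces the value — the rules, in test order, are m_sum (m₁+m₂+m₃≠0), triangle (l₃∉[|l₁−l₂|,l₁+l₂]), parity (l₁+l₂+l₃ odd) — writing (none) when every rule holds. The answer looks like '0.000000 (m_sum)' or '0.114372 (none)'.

0.141758 (none)

Rules hold: Σm=0, L=10 even, 2≤2≤8.
N = 11·7·5 = 385
Δ = 6!·4!·0!/11! = 1/2310
Racah Σ t=3..3: t=3:−1/144 = -1/144
⇒ 3j(5 3 2; 0 0 0)² = 10/231, sgn -1
Racah Σ t=3..3: t=3:−1/864 = -1/864
⇒ 3j(5 3 2; -2 0 2)² = 1/66, sgn -1
4πI² = N·(3j₀)²·(3jₘ)² = 25/99
I = +1·√(0.252525/4π) = 0.14175797
No selection rule forces the value: the integral is nonzero (none).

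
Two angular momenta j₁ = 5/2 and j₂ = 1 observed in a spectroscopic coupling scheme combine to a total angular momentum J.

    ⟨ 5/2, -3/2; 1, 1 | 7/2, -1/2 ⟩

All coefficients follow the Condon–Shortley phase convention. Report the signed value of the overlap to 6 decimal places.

+√(1/7) = +0.377964

√[8·0!5!2!/8! · 1!4!2!0!3!4!] = √(2304/7)
  +(−1)^0/∏(0,0,4,2,1,0)! = 1/48  (running 1/48)
⟨..|..⟩ = √(2304/7)·(1/48) = +0.377964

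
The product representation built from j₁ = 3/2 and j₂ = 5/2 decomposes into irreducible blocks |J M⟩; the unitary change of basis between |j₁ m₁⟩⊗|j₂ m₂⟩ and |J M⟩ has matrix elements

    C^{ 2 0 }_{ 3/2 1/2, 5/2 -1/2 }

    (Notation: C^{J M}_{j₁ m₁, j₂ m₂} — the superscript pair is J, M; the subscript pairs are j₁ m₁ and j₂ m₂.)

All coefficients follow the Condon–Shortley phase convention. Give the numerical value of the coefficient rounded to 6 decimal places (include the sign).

√[5·2!1!3!/7! · 2!1!2!3!2!2!] = √(8/7)
  +(−1)^0/∏(0,2,1,2,0,1)! = 1/4  (running 1/4)
  +(−1)^1/∏(1,1,0,1,1,2)! = -1/2  (running -1/4)
⟨..|..⟩ = √(8/7)·(-1/4) = -0.267261

-0.267261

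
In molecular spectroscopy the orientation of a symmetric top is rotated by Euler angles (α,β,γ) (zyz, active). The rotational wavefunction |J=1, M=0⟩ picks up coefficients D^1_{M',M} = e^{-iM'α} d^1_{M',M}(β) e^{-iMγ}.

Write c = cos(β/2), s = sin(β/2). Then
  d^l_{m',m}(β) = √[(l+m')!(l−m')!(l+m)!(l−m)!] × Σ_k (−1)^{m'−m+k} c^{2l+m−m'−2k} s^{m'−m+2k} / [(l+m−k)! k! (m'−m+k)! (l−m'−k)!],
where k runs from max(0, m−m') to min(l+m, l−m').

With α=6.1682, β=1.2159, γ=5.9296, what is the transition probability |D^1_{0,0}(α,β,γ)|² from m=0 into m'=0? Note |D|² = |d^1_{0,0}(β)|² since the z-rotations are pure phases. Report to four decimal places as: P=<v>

Split into d^1_{0,0}(β=1.2159) × two z-phases.
c=cos(1.215900/2)=0.820821, s=sin(1.215900/2)=0.571186; N=√[1·1·1·1]=1.000000
The bounds max(0,m−m')=0 and min(l+m,l−m')=1 give 2 terms
  k=0: (−1)^0·1.0000/(1)·0.8208^2·0.5712^0 = +0.673747
  k=1: (−1)^1·1.0000/(1)·0.8208^0·0.5712^2 = -0.326253
d^1_{0,0}(1.2159) = +0.673747 -0.326253 = +0.347493
|D^1_{0,0}|² = |d^1_{0,0}(β)|² = (+0.347493)² = 0.120751 (the z-rotation phases have unit modulus)

P=0.1208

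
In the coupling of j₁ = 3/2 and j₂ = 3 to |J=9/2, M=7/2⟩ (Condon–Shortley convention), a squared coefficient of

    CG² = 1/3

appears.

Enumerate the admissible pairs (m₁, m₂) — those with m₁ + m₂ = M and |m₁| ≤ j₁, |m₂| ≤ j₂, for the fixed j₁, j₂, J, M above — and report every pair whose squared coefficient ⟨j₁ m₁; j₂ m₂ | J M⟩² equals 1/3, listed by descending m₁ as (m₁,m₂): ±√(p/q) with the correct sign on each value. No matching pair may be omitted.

Admissible pairs with m₁+m₂ = M = 7/2: (1/2,3), (3/2,2)
  (m₁,m₂)=(3/2,2): CG² = 2/3, CG = +√(2/3)
  (m₁,m₂)=(1/2,3): CG² = 1/3, CG = +√(1/3)   ← matches the target
Pairs with CG² = 1/3: (1/2,3): +√(1/3)

(1/2,3): +√(1/3)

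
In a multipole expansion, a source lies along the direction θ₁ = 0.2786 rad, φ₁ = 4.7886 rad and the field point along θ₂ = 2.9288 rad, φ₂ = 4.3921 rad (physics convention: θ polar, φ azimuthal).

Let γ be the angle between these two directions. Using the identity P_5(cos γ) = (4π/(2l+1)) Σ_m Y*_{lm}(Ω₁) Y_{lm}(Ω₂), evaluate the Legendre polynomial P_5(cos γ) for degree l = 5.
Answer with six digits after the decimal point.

0.123909

Term-by-term m-sum for l=5 (normalisation 4π/11 = 1.142397):
  m=-5: Y*=+0.000272-0.000678i  Y=-0.000195-0.000006i  product -0.000000+0.000000i
  m=-4: Y*=+0.007699+0.002423i  Y=-0.000815-0.002735i  product +0.000000-0.000023i
  m=-3: Y*=-0.011936+0.051294i  Y=+0.020296-0.014183i  product +0.000485+0.001210i
  m=-2: Y*=-0.215974-0.033177i  Y=+0.110547+0.082407i  product -0.021141-0.021465i
  m=-1: Y*=+0.040254-0.527166i  Y=-0.144662+0.436110i  product +0.224079+0.093816i
  m=+0: Y*=+0.463825-0.000000i  Y=-0.643310+0.000000i  product -0.298383+0.000000i
  m=+1: Y*=-0.040254-0.527166i  Y=+0.144662+0.436110i  product +0.224079-0.093816i
  m=+2: Y*=-0.215974+0.033177i  Y=+0.110547-0.082407i  product -0.021141+0.021465i
  m=+3: Y*=+0.011936+0.051294i  Y=-0.020296-0.014183i  product +0.000485-0.001210i
  m=+4: Y*=+0.007699-0.002423i  Y=-0.000815+0.002735i  product +0.000000+0.000023i
  m=+5: Y*=-0.000272-0.000678i  Y=+0.000195-0.000006i  product -0.000000-0.000000i
Accumulated sum +0.108464+0.000000i; after 4π/(2l+1) scaling, +0.123909+0.000000i ⇒ P_5 = 0.123909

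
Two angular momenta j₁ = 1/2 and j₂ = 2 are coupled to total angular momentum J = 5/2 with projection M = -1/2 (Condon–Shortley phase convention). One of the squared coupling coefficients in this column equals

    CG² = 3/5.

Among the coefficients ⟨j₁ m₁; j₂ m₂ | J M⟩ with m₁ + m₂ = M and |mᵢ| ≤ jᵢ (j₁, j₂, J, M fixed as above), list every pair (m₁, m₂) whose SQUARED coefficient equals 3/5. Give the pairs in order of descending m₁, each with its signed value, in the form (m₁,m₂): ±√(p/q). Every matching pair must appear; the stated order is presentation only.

Admissible pairs with m₁+m₂ = M = -1/2: (-1/2,0), (1/2,-1)
  (m₁,m₂)=(1/2,-1): CG² = 2/5, CG = +√(2/5)
  (m₁,m₂)=(-1/2,0): CG² = 3/5, CG = +√(3/5)   ← matches the target
Pairs with CG² = 3/5: (-1/2,0): +√(3/5)

(-1/2,0): +√(3/5)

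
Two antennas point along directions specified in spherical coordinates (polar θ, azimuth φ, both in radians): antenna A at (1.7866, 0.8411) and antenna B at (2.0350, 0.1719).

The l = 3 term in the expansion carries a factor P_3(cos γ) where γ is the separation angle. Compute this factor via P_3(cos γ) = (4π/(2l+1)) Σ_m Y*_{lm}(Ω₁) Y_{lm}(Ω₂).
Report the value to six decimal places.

0.019210

Expand P_3 via completeness: Σ_{m} conj(Y_{3,m}) at Ω₁ times Y_{3,m} at Ω₂ —
  [-3]  conj(Y_{3,-3})(Ω₁) = (-0.316869, 0.225400) ; Y_{3,-3}(Ω₂) = (0.259498, -0.147101) ; Δ = (-0.049071, 0.105103)
  [-2]  conj(Y_{3,-2})(Ω₁) = (0.023214, -0.207512) ; Y_{3,-2}(Ω₂) = (-0.344431, 0.123313) ; Δ = (0.017593, 0.074336)
  [-1]  conj(Y_{3,-1})(Ω₁) = (-0.162200, -0.181357) ; Y_{3,-1}(Ω₂) = (0.000634, -0.000110) ; Δ = (-0.000123, -0.000097)
  [+0]  conj(Y_{3,0})(Ω₁) = (0.221407, -0.000000) ; Y_{3,0}(Ω₂) = (0.333778, 0.000000) ; Δ = (0.073901, 0.000000)
  [+1]  conj(Y_{3,1})(Ω₁) = (0.162200, -0.181357) ; Y_{3,1}(Ω₂) = (-0.000634, -0.000110) ; Δ = (-0.000123, 0.000097)
  [+2]  conj(Y_{3,2})(Ω₁) = (0.023214, 0.207512) ; Y_{3,2}(Ω₂) = (-0.344431, -0.123313) ; Δ = (0.017593, -0.074336)
  [+3]  conj(Y_{3,3})(Ω₁) = (0.316869, 0.225400) ; Y_{3,3}(Ω₂) = (-0.259498, -0.147101) ; Δ = (-0.049071, -0.105103)
Σ over m = (0.010701, -0.000000); ×(4π/7) → (0.019210, -0.000000). Real part: 0.019210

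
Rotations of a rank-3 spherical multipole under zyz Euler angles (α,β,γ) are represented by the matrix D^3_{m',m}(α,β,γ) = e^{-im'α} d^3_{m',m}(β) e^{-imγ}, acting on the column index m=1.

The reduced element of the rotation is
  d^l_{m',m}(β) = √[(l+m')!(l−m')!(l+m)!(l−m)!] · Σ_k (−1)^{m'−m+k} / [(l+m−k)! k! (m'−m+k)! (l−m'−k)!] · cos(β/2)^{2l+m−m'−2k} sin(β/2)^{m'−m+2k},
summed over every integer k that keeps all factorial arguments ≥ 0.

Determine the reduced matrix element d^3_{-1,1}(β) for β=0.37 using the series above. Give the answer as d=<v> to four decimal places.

d=0.1807

d^3_{-1,1}(β=0.3700) via the finite sum:
c=cos(0.370000/2)=0.982936, s=sin(0.370000/2)=0.183947; N=√[2·24·24·2]=48.000000
k: max(0,(1)−(-1))=2 … min(3+(1),3−(-1))=4
  k=2: (−1)^0·48.0000/(8)·0.9829^4·0.1839^2 = +0.189512
  k=3: (−1)^1·48.0000/(6)·0.9829^2·0.1839^4 = -0.008849
  k=4: (−1)^2·48.0000/(48)·0.9829^0·0.1839^6 = +0.000039
d^3_{-1,1}(0.3700) = +0.189512 -0.008849 +0.000039 = +0.180701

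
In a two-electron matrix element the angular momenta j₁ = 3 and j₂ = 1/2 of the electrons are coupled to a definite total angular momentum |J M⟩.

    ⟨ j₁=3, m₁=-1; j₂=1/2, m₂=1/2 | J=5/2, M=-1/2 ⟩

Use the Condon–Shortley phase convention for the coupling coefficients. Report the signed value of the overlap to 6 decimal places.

-0.755929  (= −√(4/7))

√[6·1!5!0!/7! · 2!4!1!0!2!3!] = √(576/7)
  +(−1)^1/∏(1,0,3,0,2,0)! = -1/12  (running -1/12)
⟨..|..⟩ = √(576/7)·(-1/12) = -0.755929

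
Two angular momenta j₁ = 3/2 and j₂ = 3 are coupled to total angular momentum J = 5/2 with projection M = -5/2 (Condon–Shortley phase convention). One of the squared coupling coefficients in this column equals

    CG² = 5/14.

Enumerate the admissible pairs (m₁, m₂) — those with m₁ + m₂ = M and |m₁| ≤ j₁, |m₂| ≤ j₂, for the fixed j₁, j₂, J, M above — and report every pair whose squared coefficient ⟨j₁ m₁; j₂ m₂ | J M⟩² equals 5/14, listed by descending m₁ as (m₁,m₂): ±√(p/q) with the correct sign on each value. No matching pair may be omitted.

Admissible pairs with m₁+m₂ = M = -5/2: (-3/2,-1), (-1/2,-2), (1/2,-3)
  (m₁,m₂)=(1/2,-3): CG² = 15/28, CG = +√(15/28)
  (m₁,m₂)=(-1/2,-2): CG² = 5/14, CG = −√(5/14)   ← matches the target
  (m₁,m₂)=(-3/2,-1): CG² = 3/28, CG = +√(3/28)
Pairs with CG² = 5/14: (-1/2,-2): −√(5/14)

(-1/2,-2): −√(5/14)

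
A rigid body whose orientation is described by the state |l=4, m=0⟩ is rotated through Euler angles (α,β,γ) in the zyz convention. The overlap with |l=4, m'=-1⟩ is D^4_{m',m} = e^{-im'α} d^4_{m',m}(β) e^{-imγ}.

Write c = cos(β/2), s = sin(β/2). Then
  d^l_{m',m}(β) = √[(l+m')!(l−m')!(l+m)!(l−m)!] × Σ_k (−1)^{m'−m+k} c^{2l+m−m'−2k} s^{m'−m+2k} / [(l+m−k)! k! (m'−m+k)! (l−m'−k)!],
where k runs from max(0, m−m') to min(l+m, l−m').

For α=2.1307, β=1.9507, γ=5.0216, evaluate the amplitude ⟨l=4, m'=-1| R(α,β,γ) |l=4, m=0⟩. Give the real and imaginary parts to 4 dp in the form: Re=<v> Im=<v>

First d^4_{-1,0}(β=1.9507), then the phase factors e^{-i(-1)α} and e^{-i(0)γ}:
Half-angle: c=0.560878, s=0.827898. N=√(6·120·24·24)=643.987578
Admissible k: 1..4 (factorial args all ≥0)
  k=1: (−1)^0·643.9876/(144)·0.5609^7·0.8279^1 = +0.064651
  k=2: (−1)^1·643.9876/(24)·0.5609^5·0.8279^3 = -0.845163
  k=3: (−1)^2·643.9876/(24)·0.5609^3·0.8279^5 = +1.841438
  k=4: (−1)^3·643.9876/(144)·0.5609^1·0.8279^7 = -0.668686
d^4_{-1,0}(1.9507) = +0.064651 -0.845163 +1.841438 -0.668686 = +0.392239
D = (-0.531105+0.847306i)·(+0.392239)·(+1.000000+0.000000i) = -0.208320+0.332347i

Re=-0.2083 Im=0.3323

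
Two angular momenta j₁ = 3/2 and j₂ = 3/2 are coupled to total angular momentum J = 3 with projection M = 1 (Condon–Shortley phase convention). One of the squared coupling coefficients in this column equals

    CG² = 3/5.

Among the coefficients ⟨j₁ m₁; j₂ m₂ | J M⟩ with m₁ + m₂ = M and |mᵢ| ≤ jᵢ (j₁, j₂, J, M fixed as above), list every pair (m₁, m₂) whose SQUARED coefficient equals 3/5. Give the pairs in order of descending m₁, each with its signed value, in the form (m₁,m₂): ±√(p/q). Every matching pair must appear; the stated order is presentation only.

(1/2,1/2): +√(3/5)

Admissible pairs with m₁+m₂ = M = 1: (-1/2,3/2), (1/2,1/2), (3/2,-1/2)
  (m₁,m₂)=(3/2,-1/2): CG² = 1/5, CG = +√(1/5)
  (m₁,m₂)=(1/2,1/2): CG² = 3/5, CG = +√(3/5)   ← matches the target
  (m₁,m₂)=(-1/2,3/2): CG² = 1/5, CG = +√(1/5)
Pairs with CG² = 3/5: (1/2,1/2): +√(3/5)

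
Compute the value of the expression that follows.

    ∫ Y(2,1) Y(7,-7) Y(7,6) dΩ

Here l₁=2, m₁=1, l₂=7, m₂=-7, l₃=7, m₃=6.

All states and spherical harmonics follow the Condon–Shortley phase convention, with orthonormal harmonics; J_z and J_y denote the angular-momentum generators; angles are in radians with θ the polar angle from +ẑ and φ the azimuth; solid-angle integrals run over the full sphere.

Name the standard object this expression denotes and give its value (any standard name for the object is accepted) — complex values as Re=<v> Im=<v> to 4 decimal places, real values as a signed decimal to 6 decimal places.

This is a Gaunt coefficient — the integral of a triple product of spherical harmonics over the sphere.
Rules hold: Σm=0, L=16 even, 5≤7≤9.
N = 5·15·15 = 1125
Δ = 2!·2!·12!/17! = 1/185640
Racah Σ t=0..2: t=0:+1/2419200 t=1:−1/518400 t=2:+1/2419200 = -1/907200
⇒ 3j(2 7 7; 0 0 0)² = 56/3315, sgn +1
Racah Σ t=0..0: t=0:+1/958003200 = 1/958003200
⇒ 3j(2 7 7; 1 -7 6)² = 13/680, sgn -1
4πI² = N·(3j₀)²·(3jₘ)² = 105/289
I = -1·√(0.363322/4π) = -0.17003597

Gaunt coefficient, -0.170036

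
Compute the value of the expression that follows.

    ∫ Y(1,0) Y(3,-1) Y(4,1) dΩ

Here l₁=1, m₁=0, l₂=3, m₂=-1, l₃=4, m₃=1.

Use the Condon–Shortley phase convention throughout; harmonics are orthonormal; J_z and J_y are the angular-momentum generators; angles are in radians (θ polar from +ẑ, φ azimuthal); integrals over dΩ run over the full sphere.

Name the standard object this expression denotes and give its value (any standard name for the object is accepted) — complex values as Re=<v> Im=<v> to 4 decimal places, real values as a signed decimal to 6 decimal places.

This is a Gaunt coefficient — the integral of a triple product of spherical harmonics over the sphere.
m-sum 0 ✓  L=8 even ✓  2≤4≤4 ✓
Π(2lᵢ+1) = 3×7×9 = 189
triangle coeff Δ(1,3,4) = 1/252
Σ_t [0,0]: t=0:+1/36 = 1/36
(3j)²=4/63 [(1 3 4; 0 0 0)], sign=+1
Σ_t [0,0]: t=0:+1/48 = 1/48
(3j)²=5/84 [(1 3 4; 0 -1 1)], sign=-1
⇒ 4πI² = 5/7
I = (-1)√(5/7/(4π)) = -0.23841361

Gaunt coefficient, -0.238414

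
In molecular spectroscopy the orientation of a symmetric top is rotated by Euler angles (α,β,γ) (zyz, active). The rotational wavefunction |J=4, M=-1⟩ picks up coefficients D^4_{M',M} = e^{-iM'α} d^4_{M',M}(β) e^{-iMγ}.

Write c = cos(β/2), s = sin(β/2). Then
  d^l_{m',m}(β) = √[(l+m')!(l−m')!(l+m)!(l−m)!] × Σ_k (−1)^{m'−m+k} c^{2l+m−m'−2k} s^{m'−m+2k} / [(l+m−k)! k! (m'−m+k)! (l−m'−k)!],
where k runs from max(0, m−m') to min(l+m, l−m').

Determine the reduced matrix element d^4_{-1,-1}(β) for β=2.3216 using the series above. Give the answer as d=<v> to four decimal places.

d=-0.4596

d^4_{-1,-1}(β=2.3216) via the finite sum:
c=cos(2.321600/2)=0.398606, s=sin(2.321600/2)=0.917122; N=√[6·120·6·120]=720.000000
Admissible k: 0..3 (factorial args all ≥0)
  k=0: (−1)^0·720.0000/(720)·0.3986^8·0.9171^0 = +0.000637
  k=1: (−1)^1·720.0000/(48)·0.3986^6·0.9171^2 = -0.050607
  k=2: (−1)^2·720.0000/(24)·0.3986^4·0.9171^4 = +0.535803
  k=3: (−1)^3·720.0000/(72)·0.3986^2·0.9171^6 = -0.945477
d^4_{-1,-1}(2.3216) = +0.000637 -0.050607 +0.535803 -0.945477 = -0.459643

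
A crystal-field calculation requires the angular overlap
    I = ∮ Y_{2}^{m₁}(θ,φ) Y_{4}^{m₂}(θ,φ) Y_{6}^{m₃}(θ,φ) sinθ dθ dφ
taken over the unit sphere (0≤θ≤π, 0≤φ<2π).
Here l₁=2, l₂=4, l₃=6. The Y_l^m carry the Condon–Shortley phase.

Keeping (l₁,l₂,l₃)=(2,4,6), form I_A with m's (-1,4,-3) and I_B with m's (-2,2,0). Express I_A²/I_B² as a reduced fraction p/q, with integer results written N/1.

3/5

Same 2,4,6: normalisation and zero-m 3j drop out of the ratio.
A: Δ: 0! 4! 8! / 13! → 1/6435; sum: t=0:+1/241920 = 1/241920; 3j²(2 4 6; -1 4 -3) = Δ·Π!·Σ² = 1/715  (sign -1)
B: Δ: 0! 4! 8! / 13! → 1/6435; sum: t=0:+1/34560 = 1/34560; 3j²(2 4 6; -2 2 0) = Δ·Π!·Σ² = 1/429  (sign +1)
I_A²/I_B² = (1/715)/(1/429) = 3/5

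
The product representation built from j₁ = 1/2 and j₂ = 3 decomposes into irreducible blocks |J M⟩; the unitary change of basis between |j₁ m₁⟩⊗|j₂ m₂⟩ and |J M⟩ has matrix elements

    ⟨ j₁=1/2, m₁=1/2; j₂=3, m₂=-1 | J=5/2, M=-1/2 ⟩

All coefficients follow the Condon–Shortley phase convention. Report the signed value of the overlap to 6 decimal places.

triangle: 1!×0!×5!/7! = 120/5040
(j±m)!: 1!×0!×2!×4!×2!×3! = 576
prefactor² = (2J+1)×Δ×N² = 576/7
  k=0: +1/(0!×1!×0!×2!×0!×3!) = 1/12
Σ = 1/12  ⇒  CG² = 576/7×(1/12)² = 4/7
CG = +√(4/7) = +0.755929

+√(4/7) = +0.755929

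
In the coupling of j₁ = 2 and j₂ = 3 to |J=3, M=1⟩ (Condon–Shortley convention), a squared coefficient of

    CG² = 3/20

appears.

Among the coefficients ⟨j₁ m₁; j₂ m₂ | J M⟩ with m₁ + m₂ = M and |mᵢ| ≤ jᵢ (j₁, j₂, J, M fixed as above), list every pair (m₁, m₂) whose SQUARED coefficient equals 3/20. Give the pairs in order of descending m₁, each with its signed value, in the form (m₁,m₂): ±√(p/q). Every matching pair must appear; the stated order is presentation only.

(0,1): −√(3/20)

Admissible pairs with m₁+m₂ = M = 1: (-2,3), (-1,2), (0,1), (1,0), (2,-1)
  (m₁,m₂)=(2,-1): CG² = 2/5, CG = +√(2/5)
  (m₁,m₂)=(1,0): CG² = 1/30, CG = −√(1/30)
  (m₁,m₂)=(0,1): CG² = 3/20, CG = −√(3/20)   ← matches the target
  (m₁,m₂)=(-1,2): CG² = 1/4, CG = +√(1/4)
  (m₁,m₂)=(-2,3): CG² = 1/6, CG = +√(1/6)
Pairs with CG² = 3/20: (0,1): −√(3/20)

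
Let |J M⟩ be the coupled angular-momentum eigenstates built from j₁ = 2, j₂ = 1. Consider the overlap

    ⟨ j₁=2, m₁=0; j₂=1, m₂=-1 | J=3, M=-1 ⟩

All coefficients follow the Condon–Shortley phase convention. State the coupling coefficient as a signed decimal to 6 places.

+0.632456

j₁+j₂−J=0  J+j₁−j₂=4  J−j₁+j₂=2  j₁+j₂+J+1=7
(j₁±m₁, j₂±m₂, J±M) = (2,2,0,2,2,4)
P² = 128/5
sum k=0..0:
  [0] +1/8 = 1/8
S = 1/8
C² = P²·S² = 2/5 ; C = +0.632456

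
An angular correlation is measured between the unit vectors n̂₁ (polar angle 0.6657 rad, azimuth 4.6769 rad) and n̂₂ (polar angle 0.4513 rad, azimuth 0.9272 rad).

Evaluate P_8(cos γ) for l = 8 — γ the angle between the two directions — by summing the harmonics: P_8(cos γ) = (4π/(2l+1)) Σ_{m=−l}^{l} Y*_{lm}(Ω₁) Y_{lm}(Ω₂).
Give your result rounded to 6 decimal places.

-0.109560

Addition theorem: P_8(cos γ) = (4π/17) Σ_m Y*_{lm}(Ω₁) Y_{lm}(Ω₂), m = −8…8:
  m=-8: (0.010475, -0.003056) × (0.000285, -0.000612) = (0.000001, -0.000007)  (running Σ = (0.000001, -0.000007))
  m=-7: (0.013666, 0.053874) × (0.005450, -0.001146) = (0.000136, 0.000278)  (running Σ = (0.000137, 0.000271))
  m=-6: (-0.169035, 0.036547) × (0.021710, 0.019041) = (-0.004366, -0.002425)  (running Σ = (-0.004228, -0.002154))
  m=-5: (-0.063689, -0.355146) × (-0.008060, 0.105309) = (0.037913, -0.003844)  (running Σ = (0.033685, -0.005999))
  m=-4: (0.476897, -0.068157) × (-0.232989, 0.148422) = (-0.100996, 0.086662)  (running Σ = (-0.067311, 0.080663))
  m=-3: (0.031634, 0.296004) × (-0.458922, -0.172736) = (0.036613, -0.141307)  (running Σ = (-0.030698, -0.060644))
  m=-2: (0.178897, -0.012719) × (-0.135385, -0.464506) = (-0.030128, -0.081377)  (running Σ = (-0.060826, -0.142021))
  m=-1: (0.014131, 0.397999) × (0.000684, -0.000911) = (0.000372, 0.000259)  (running Σ = (-0.060454, -0.141762))
  m=0: (0.057305, -0.000000) × (-0.476512, 0.000000) = (-0.027307, 0.000000)  (running Σ = (-0.087761, -0.141762))
  m=1: (-0.014131, 0.397999) × (-0.000684, -0.000911) = (0.000372, -0.000259)  (running Σ = (-0.087388, -0.142021))
  m=2: (0.178897, 0.012719) × (-0.135385, 0.464506) = (-0.030128, 0.081377)  (running Σ = (-0.117516, -0.060644))
  m=3: (-0.031634, 0.296004) × (0.458922, -0.172736) = (0.036613, 0.141307)  (running Σ = (-0.080904, 0.080663))
  m=4: (0.476897, 0.068157) × (-0.232989, -0.148422) = (-0.100996, -0.086662)  (running Σ = (-0.181900, -0.005999))
  m=5: (0.063689, -0.355146) × (0.008060, 0.105309) = (0.037913, 0.003844)  (running Σ = (-0.143986, -0.002154))
  m=6: (-0.169035, -0.036547) × (0.021710, -0.019041) = (-0.004366, 0.002425)  (running Σ = (-0.148352, 0.000271))
  m=7: (-0.013666, 0.053874) × (-0.005450, -0.001146) = (0.000136, -0.000278)  (running Σ = (-0.148216, -0.000007))
  m=8: (0.010475, 0.003056) × (0.000285, 0.000612) = (0.000001, 0.000007)  (running Σ = (-0.148215, 0.000000))
Total Σ_m = (-0.148215, 0.000000). Multiply by 0.739198: (-0.109560, 0.000000). P_8(cos γ) = -0.109560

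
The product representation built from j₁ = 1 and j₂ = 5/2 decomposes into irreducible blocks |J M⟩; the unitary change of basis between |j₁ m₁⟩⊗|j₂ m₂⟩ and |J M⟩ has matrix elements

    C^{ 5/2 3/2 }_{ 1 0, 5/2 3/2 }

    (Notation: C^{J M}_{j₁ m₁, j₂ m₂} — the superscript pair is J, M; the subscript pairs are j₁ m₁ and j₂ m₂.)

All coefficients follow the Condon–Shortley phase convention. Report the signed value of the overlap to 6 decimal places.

−√(9/35) ≈ -0.507093

j₁+j₂−J=1  J+j₁−j₂=1  J−j₁+j₂=4  j₁+j₂+J+1=7
(j₁±m₁, j₂±m₂, J±M) = (1,1,4,1,4,1)
P² = 576/35
sum k=0..1:
  [0] +1/24 = 1/24
  [1] −1/6 = -1/6
S = -1/8
C² = P²·S² = 9/35 ; C = -0.507093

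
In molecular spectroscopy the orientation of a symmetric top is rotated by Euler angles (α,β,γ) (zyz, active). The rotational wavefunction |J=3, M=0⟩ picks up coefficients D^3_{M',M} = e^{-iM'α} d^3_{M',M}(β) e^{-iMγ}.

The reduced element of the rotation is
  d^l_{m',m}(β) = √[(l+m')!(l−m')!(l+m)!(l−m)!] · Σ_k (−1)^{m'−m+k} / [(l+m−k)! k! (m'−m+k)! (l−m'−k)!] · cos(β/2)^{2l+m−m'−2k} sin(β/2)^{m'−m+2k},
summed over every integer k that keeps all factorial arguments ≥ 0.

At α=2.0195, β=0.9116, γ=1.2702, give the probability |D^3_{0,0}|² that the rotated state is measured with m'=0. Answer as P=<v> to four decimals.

P=0.1186

Split into d^3_{0,0}(β=0.9116) × two z-phases.
With c≡cos(β/2)=0.897909 and s≡sin(β/2)=0.440181, N=[6·6·6·6]^{1/2}=36.000000
k∈{0,1,2,3} keeps every argument non-negative
  k=0: (−1)^0·36.0000/(36)·0.8979^6·0.4402^0 = +0.524076
  k=1: (−1)^1·36.0000/(4)·0.8979^4·0.4402^2 = -1.133533
  k=2: (−1)^2·36.0000/(4)·0.8979^2·0.4402^4 = +0.272415
  k=3: (−1)^3·36.0000/(36)·0.8979^0·0.4402^6 = -0.007274
d^3_{0,0}(0.9116) = +0.524076 -1.133533 +0.272415 -0.007274 = -0.344316
|D^3_{0,0}|² = |d^3_{0,0}(β)|² = (-0.344316)² = 0.118553 (the z-rotation phases have unit modulus)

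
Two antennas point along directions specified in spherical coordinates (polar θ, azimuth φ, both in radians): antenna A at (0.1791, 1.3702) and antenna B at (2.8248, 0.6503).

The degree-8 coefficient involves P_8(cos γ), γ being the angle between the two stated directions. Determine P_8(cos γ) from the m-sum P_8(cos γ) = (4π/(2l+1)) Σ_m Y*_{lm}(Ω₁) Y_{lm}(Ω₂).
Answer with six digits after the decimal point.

Term-by-term m-sum for l=8 (normalisation 4π/17 = 0.739198):
  [-8]  conj(Y_{8,-8})(Ω₁) = (-0.000000, -0.000001) ; Y_{8,-8}(Ω₂) = (0.000022, 0.000040) ; Δ = (0.000000, -0.000000)
  [-7]  conj(Y_{8,-7})(Ω₁) = (-0.000011, -0.000002) ; Y_{8,-7}(Ω₂) = (0.000089, -0.000551) ; Δ = (-0.000000, 0.000000)
  [-6]  conj(Y_{8,-6})(Ω₁) = (-0.000058, 0.000152) ; Y_{8,-6}(Ω₂) = (-0.003127, 0.002974) ; Δ = (-0.000000, -0.000001)
  [-5]  conj(Y_{8,-5})(Ω₁) = (0.001395, 0.000890) ; Y_{8,-5}(Ω₂) = (0.023759, -0.002622) ; Δ = (0.000035, 0.000017)
  [-4]  conj(Y_{8,-4})(Ω₁) = (0.008705, -0.009006) ; Y_{8,-4}(Ω₂) = (-0.083378, -0.050024) ; Δ = (-0.001176, 0.000315)
  [-3]  conj(Y_{8,-3})(Ω₁) = (-0.039582, -0.057635) ; Y_{8,-3}(Ω₂) = (0.105394, 0.263792) ; Δ = (0.011032, -0.016516)
  [-2]  conj(Y_{8,-2})(Ω₁) = (-0.251586, 0.106723) ; Y_{8,-2}(Ω₂) = (0.146071, -0.527388) ; Δ = (0.019535, 0.148272)
  [-1]  conj(Y_{8,-1})(Ω₁) = (0.130273, 0.640694) ; Y_{8,-1}(Ω₂) = (-0.415646, 0.316173) ; Δ = (-0.256718, -0.225113)
  [+0]  conj(Y_{8,0})(Ω₁) = (0.581748, -0.000000) ; Y_{8,0}(Ω₂) = (-0.164120, 0.000000) ; Δ = (-0.095476, 0.000000)
  [+1]  conj(Y_{8,1})(Ω₁) = (-0.130273, 0.640694) ; Y_{8,1}(Ω₂) = (0.415646, 0.316173) ; Δ = (-0.256718, 0.225113)
  [+2]  conj(Y_{8,2})(Ω₁) = (-0.251586, -0.106723) ; Y_{8,2}(Ω₂) = (0.146071, 0.527388) ; Δ = (0.019535, -0.148272)
  [+3]  conj(Y_{8,3})(Ω₁) = (0.039582, -0.057635) ; Y_{8,3}(Ω₂) = (-0.105394, 0.263792) ; Δ = (0.011032, 0.016516)
  [+4]  conj(Y_{8,4})(Ω₁) = (0.008705, 0.009006) ; Y_{8,4}(Ω₂) = (-0.083378, 0.050024) ; Δ = (-0.001176, -0.000315)
  [+5]  conj(Y_{8,5})(Ω₁) = (-0.001395, 0.000890) ; Y_{8,5}(Ω₂) = (-0.023759, -0.002622) ; Δ = (0.000035, -0.000017)
  [+6]  conj(Y_{8,6})(Ω₁) = (-0.000058, -0.000152) ; Y_{8,6}(Ω₂) = (-0.003127, -0.002974) ; Δ = (-0.000000, 0.000001)
  [+7]  conj(Y_{8,7})(Ω₁) = (0.000011, -0.000002) ; Y_{8,7}(Ω₂) = (-0.000089, -0.000551) ; Δ = (-0.000000, -0.000000)
  [+8]  conj(Y_{8,8})(Ω₁) = (-0.000000, 0.000001) ; Y_{8,8}(Ω₂) = (0.000022, -0.000040) ; Δ = (0.000000, 0.000000)
Total Σ_m = (-0.550060, 0.000000). Multiply by 0.739198: (-0.406603, 0.000000). P_8(cos γ) = -0.406603

-0.406603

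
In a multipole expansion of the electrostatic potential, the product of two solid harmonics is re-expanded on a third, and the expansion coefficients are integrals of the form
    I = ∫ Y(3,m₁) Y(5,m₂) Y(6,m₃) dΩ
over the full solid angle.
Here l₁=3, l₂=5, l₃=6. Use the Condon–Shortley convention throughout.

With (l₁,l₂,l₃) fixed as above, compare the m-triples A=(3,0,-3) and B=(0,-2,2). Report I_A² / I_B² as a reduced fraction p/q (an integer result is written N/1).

21/2

Same 3,5,6: normalisation and zero-m 3j drop out of the ratio.
A: Δ: 2! 4! 8! / 15! → 1/675675; sum: t=0:+1/34560 = 1/34560; 3j²(3 5 6; 3 0 -3) = Δ·Π!·Σ² = 4/143  (sign -1)
B: Δ: 2! 4! 8! / 15! → 1/675675; sum: t=0:+1/8640 t=1:−1/5760 t=2:+1/60480 = -1/24192; 3j²(3 5 6; 0 -2 2) = Δ·Π!·Σ² = 8/3003  (sign -1)
I_A²/I_B² = (4/143)/(8/3003) = 21/2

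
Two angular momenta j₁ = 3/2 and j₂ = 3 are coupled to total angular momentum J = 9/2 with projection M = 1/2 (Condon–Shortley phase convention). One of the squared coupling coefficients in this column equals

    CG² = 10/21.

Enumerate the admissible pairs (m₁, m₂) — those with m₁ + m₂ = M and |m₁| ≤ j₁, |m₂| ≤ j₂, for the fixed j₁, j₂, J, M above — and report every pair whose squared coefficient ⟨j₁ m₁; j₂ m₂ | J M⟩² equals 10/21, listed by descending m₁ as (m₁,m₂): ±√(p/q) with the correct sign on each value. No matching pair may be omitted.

Admissible pairs with m₁+m₂ = M = 1/2: (-3/2,2), (-1/2,1), (1/2,0), (3/2,-1)
  (m₁,m₂)=(3/2,-1): CG² = 5/42, CG = +√(5/42)
  (m₁,m₂)=(1/2,0): CG² = 10/21, CG = +√(10/21)   ← matches the target
  (m₁,m₂)=(-1/2,1): CG² = 5/14, CG = +√(5/14)
  (m₁,m₂)=(-3/2,2): CG² = 1/21, CG = +√(1/21)
Pairs with CG² = 10/21: (1/2,0): +√(10/21)

(1/2,0): +√(10/21)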